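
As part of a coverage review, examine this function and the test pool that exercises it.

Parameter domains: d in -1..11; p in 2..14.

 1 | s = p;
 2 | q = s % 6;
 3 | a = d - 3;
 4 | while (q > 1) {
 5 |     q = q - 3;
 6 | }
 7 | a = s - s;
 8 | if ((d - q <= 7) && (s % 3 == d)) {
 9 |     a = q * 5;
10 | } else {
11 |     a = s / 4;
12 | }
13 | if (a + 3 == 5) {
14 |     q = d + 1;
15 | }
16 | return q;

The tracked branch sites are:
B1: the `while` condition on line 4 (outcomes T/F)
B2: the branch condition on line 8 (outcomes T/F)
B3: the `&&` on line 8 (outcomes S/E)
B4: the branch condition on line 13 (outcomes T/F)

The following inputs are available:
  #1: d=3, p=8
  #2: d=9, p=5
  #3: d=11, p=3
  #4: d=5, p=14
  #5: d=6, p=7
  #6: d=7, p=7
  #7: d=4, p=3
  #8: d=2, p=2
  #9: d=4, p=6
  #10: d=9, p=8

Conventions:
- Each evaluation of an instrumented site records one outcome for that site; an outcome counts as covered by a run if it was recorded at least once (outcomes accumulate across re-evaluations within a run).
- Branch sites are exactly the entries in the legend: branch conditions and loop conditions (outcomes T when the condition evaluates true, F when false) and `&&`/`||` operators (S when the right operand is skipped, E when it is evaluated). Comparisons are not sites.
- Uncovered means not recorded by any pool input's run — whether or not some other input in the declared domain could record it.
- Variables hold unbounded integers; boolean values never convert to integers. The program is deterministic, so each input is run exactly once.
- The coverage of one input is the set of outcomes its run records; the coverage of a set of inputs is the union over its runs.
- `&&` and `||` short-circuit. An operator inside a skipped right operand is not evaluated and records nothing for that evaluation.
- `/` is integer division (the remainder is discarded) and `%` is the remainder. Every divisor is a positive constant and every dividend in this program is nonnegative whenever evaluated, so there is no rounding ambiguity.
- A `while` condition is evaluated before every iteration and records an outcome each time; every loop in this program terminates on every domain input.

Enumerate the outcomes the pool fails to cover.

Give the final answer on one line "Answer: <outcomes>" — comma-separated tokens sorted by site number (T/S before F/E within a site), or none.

input #1, d=3, p=8: events B1->T, B1->F, B3->E, B2->F, B4->T; outcomes B1=T, B1=F, B2=F, B3=E, B4=T
input #2, d=9, p=5: events B1->T, B1->T, B1->F, B3->S, B2->F, B4->F; outcomes B1=T, B1=F, B2=F, B3=S, B4=F
input #3, d=11, p=3: events B1->T, B1->F, B3->S, B2->F, B4->F; outcomes B1=T, B1=F, B2=F, B3=S, B4=F
input #4, d=5, p=14: events B1->T, B1->F, B3->E, B2->F, B4->F; outcomes B1=T, B1=F, B2=F, B3=E, B4=F
input #5, d=6, p=7: events B1->F, B3->E, B2->F, B4->F; outcomes B1=F, B2=F, B3=E, B4=F
input #6, d=7, p=7: events B1->F, B3->E, B2->F, B4->F; outcomes B1=F, B2=F, B3=E, B4=F
input #7, d=4, p=3: events B1->T, B1->F, B3->E, B2->F, B4->F; outcomes B1=T, B1=F, B2=F, B3=E, B4=F
input #8, d=2, p=2: events B1->T, B1->F, B3->E, B2->T, B4->F; outcomes B1=T, B1=F, B2=T, B3=E, B4=F
input #9, d=4, p=6: events B1->F, B3->E, B2->F, B4->F; outcomes B1=F, B2=F, B3=E, B4=F
input #10, d=9, p=8: events B1->T, B1->F, B3->S, B2->F, B4->T; outcomes B1=T, B1=F, B2=F, B3=S, B4=T
union over the pool: B1=T, B1=F, B2=T, B2=F, B3=S, B3=E, B4=T, B4=F
uncovered (0 of 8): none

Answer: none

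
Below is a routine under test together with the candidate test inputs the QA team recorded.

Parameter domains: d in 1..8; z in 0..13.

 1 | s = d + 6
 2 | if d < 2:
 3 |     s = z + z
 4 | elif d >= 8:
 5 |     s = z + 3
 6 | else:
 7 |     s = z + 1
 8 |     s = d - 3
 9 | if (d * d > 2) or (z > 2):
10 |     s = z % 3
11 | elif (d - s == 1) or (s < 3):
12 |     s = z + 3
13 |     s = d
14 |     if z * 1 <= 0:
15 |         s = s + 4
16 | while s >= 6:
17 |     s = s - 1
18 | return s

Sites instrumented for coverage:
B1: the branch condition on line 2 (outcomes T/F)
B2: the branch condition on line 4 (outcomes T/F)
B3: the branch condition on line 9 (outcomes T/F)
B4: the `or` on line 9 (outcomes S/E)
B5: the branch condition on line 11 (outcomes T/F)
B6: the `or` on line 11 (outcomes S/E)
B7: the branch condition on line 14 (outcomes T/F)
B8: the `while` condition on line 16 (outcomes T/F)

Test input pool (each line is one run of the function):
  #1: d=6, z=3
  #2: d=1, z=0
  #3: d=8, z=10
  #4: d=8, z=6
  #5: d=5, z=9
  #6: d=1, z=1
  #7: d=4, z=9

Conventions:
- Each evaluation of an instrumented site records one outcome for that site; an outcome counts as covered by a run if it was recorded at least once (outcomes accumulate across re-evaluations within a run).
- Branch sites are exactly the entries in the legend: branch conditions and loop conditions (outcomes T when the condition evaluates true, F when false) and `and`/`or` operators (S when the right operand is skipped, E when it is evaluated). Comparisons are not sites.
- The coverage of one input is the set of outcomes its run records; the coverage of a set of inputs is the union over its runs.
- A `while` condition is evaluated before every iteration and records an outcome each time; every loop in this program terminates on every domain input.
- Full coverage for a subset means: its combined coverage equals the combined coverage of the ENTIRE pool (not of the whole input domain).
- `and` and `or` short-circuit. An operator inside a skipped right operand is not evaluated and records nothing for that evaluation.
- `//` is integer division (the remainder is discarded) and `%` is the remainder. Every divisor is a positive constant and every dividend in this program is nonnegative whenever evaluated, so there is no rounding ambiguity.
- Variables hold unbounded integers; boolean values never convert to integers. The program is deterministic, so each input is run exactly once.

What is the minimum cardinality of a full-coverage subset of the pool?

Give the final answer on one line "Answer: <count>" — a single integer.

input #1 (d=6, z=3): events B1->F, B2->F, B4->S, B3->T, B8->F; covers B1=F, B2=F, B3=T, B4=S, B8=F
input #2 (d=1, z=0): events B1->T, B4->E, B3->F, B6->S, B5->T, B7->T, B8->F; covers B1=T, B3=F, B4=E, B5=T, B6=S, B7=T, B8=F
input #3 (d=8, z=10): events B1->F, B2->T, B4->S, B3->T, B8->F; covers B1=F, B2=T, B3=T, B4=S, B8=F
input #4 (d=8, z=6): events B1->F, B2->T, B4->S, B3->T, B8->F; covers B1=F, B2=T, B3=T, B4=S, B8=F
input #5 (d=5, z=9): events B1->F, B2->F, B4->S, B3->T, B8->F; covers B1=F, B2=F, B3=T, B4=S, B8=F
input #6 (d=1, z=1): events B1->T, B4->E, B3->F, B6->E, B5->T, B7->F, B8->F; covers B1=T, B3=F, B4=E, B5=T, B6=E, B7=F, B8=F
input #7 (d=4, z=9): events B1->F, B2->F, B4->S, B3->T, B8->F; covers B1=F, B2=F, B3=T, B4=S, B8=F
union over all inputs: B1=T, B1=F, B2=T, B2=F, B3=T, B3=F, B4=S, B4=E, B5=T, B6=S, B6=E, B7=T, B7=F, B8=F (14 outcomes)
every size-1 subset falls short of the 14 outcomes (best: 7/14)
every size-2 subset falls short of the 14 outcomes (best: 11/14)
every size-3 subset falls short of the 14 outcomes (best: 13/14)
at size 4, {1, 2, 3, 6} reaches all 14 outcomes; every lexicographically earlier size-4 subset fails

Answer: 4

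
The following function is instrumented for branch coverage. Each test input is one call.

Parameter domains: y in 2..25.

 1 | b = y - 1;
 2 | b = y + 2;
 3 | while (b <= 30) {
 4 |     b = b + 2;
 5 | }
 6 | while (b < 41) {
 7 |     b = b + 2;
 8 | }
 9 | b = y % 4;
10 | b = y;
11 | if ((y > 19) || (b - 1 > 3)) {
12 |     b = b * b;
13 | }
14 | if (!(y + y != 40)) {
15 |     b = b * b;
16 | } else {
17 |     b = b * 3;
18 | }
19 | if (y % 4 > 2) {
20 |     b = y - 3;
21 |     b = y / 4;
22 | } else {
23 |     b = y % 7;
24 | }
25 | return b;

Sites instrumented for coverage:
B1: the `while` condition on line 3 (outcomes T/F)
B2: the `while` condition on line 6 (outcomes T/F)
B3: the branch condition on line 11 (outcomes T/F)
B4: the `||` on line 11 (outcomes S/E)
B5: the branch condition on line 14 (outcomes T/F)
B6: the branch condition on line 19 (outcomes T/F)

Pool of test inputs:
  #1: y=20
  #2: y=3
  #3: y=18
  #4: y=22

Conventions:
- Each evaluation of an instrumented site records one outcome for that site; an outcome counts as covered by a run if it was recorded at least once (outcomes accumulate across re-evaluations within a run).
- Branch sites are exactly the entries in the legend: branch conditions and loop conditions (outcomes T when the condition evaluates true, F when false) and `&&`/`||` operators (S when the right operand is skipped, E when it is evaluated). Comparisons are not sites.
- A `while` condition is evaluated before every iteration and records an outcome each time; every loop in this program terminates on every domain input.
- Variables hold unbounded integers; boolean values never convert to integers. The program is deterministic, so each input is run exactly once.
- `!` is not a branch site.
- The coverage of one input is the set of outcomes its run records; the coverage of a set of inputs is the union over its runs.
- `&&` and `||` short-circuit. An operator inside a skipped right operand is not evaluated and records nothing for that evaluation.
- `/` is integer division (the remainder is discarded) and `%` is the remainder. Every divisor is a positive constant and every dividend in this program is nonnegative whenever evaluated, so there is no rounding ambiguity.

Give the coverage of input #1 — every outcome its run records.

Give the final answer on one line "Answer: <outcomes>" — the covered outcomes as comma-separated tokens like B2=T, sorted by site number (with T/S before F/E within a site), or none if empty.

Running input #1 (y=20), event by event:
  B1->T, B1->T, B1->T, B1->T, B1->T, B1->F, B2->T, B2->T, B2->T, B2->T
  B2->T, B2->F, B4->S, B3->T, B5->T, B6->F
distinct outcomes covered: B1=T, B1=F, B2=T, B2=F, B3=T, B4=S, B5=T, B6=F

Answer: B1=T, B1=F, B2=T, B2=F, B3=T, B4=S, B5=T, B6=F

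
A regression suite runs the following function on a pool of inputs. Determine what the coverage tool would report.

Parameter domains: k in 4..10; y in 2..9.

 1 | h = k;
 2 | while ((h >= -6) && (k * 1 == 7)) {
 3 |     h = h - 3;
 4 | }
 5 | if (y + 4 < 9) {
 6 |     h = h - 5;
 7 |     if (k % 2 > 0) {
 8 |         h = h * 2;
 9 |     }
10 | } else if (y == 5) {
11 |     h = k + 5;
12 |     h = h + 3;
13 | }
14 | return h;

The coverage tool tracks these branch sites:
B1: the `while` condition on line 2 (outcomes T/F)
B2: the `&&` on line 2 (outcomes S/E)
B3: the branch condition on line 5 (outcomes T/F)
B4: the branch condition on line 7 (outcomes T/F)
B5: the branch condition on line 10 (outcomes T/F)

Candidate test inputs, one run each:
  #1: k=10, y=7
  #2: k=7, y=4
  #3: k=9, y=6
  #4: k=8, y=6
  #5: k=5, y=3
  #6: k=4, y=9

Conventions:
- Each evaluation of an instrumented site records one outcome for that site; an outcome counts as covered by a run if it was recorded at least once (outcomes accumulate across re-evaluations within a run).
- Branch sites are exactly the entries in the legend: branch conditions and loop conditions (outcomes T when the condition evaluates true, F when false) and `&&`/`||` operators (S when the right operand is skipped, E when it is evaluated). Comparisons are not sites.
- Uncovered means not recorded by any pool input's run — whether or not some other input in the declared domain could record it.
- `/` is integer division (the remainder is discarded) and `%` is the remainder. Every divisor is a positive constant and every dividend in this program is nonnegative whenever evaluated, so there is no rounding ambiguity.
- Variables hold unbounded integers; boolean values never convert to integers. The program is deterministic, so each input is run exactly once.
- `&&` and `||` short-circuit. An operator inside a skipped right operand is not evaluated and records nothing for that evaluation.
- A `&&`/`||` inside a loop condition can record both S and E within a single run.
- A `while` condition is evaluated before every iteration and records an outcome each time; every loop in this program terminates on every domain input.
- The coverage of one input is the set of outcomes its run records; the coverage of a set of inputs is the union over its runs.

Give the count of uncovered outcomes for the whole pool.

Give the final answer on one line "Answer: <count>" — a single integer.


run #1 (k=10, y=7) records B1=F, B2=E, B3=F, B5=F
run #2 (k=7, y=4) records B1=T, B1=F, B2=S, B2=E, B3=T, B4=T
run #3 (k=9, y=6) records B1=F, B2=E, B3=F, B5=F
run #4 (k=8, y=6) records B1=F, B2=E, B3=F, B5=F
run #5 (k=5, y=3) records B1=F, B2=E, B3=T, B4=T
run #6 (k=4, y=9) records B1=F, B2=E, B3=F, B5=F
union over the pool: B1=T, B1=F, B2=S, B2=E, B3=T, B3=F, B4=T, B5=F
uncovered (2 of 10): B4=F, B5=T
Answer: 2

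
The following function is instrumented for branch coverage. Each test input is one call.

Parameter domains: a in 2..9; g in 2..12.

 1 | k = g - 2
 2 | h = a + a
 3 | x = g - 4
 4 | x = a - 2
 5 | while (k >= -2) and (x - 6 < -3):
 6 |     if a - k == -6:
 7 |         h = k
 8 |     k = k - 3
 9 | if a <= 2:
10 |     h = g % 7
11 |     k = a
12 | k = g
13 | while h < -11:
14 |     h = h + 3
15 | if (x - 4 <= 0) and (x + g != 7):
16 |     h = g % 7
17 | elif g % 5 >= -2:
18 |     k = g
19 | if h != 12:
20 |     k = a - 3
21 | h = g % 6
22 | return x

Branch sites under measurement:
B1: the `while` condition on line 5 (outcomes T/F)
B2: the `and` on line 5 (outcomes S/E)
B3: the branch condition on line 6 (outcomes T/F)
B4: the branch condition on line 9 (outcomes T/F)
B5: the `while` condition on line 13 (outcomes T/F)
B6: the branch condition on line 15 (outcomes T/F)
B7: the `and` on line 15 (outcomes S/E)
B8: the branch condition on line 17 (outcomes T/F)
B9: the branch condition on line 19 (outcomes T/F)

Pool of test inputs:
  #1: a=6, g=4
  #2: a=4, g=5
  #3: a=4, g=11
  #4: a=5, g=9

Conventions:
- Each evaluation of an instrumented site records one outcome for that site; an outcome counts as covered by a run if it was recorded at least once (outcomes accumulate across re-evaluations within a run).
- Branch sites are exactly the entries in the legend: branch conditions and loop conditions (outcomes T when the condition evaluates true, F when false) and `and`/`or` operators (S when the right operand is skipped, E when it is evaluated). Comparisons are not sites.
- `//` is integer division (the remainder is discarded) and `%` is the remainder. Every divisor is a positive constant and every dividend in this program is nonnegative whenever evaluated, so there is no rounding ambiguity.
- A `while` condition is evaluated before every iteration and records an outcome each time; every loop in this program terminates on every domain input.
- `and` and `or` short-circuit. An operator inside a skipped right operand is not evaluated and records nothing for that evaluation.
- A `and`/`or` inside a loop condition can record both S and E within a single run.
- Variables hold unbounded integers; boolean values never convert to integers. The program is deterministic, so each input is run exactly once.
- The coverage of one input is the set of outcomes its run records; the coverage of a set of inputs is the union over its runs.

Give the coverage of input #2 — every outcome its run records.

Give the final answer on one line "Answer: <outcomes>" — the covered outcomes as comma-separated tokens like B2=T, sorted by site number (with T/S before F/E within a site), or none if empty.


Event log for input #2 (a=4, g=5):
  B2->E, B1->T, B3->F, B2->E, B1->T, B3->F, B2->S, B1->F, B4->F, B5->F
  B7->E, B6->F, B8->T, B9->T
deduplicating events, the covered set is: B1=T, B1=F, B2=S, B2=E, B3=F, B4=F, B5=F, B6=F, B7=E, B8=T, B9=T
Answer: B1=T, B1=F, B2=S, B2=E, B3=F, B4=F, B5=F, B6=F, B7=E, B8=T, B9=T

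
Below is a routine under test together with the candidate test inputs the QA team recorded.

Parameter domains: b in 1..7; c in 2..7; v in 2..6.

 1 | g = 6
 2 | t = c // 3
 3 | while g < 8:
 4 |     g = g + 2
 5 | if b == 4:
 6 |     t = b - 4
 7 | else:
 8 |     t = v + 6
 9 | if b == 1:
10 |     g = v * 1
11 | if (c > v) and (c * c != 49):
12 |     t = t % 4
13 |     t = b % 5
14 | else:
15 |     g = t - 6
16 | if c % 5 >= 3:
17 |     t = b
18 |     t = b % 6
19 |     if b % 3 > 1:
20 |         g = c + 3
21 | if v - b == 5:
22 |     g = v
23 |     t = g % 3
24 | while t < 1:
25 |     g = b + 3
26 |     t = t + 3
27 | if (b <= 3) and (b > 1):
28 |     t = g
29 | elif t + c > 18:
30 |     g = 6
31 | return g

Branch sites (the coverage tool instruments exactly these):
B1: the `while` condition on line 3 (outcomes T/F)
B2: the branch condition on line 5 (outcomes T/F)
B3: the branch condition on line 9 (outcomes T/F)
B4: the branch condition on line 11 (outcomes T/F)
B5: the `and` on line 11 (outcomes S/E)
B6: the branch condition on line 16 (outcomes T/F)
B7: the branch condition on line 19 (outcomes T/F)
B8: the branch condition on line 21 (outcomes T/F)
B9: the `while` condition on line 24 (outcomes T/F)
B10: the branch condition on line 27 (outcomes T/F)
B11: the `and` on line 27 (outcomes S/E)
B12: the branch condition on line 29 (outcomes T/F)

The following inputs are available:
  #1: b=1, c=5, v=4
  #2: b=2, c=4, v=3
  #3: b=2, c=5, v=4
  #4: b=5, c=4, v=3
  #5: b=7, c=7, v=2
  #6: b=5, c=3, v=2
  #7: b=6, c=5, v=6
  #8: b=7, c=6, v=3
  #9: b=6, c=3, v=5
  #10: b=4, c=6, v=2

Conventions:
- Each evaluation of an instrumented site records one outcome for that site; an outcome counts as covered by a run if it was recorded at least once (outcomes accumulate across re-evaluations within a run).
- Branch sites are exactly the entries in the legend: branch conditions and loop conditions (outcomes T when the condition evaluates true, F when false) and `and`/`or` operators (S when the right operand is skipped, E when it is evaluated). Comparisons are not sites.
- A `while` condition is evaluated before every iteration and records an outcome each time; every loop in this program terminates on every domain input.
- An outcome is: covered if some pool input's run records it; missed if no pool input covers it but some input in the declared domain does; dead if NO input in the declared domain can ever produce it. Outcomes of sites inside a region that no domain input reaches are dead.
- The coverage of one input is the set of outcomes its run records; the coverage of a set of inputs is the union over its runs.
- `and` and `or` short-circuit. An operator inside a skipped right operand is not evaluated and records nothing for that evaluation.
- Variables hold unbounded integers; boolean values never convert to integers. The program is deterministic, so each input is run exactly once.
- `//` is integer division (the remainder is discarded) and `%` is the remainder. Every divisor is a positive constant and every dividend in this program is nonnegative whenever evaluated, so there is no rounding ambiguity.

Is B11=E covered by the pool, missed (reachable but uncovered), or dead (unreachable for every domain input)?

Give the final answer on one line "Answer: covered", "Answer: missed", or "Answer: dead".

B11=E is recorded by pool input(s) 1, 2, 3 -> covered

Answer: covered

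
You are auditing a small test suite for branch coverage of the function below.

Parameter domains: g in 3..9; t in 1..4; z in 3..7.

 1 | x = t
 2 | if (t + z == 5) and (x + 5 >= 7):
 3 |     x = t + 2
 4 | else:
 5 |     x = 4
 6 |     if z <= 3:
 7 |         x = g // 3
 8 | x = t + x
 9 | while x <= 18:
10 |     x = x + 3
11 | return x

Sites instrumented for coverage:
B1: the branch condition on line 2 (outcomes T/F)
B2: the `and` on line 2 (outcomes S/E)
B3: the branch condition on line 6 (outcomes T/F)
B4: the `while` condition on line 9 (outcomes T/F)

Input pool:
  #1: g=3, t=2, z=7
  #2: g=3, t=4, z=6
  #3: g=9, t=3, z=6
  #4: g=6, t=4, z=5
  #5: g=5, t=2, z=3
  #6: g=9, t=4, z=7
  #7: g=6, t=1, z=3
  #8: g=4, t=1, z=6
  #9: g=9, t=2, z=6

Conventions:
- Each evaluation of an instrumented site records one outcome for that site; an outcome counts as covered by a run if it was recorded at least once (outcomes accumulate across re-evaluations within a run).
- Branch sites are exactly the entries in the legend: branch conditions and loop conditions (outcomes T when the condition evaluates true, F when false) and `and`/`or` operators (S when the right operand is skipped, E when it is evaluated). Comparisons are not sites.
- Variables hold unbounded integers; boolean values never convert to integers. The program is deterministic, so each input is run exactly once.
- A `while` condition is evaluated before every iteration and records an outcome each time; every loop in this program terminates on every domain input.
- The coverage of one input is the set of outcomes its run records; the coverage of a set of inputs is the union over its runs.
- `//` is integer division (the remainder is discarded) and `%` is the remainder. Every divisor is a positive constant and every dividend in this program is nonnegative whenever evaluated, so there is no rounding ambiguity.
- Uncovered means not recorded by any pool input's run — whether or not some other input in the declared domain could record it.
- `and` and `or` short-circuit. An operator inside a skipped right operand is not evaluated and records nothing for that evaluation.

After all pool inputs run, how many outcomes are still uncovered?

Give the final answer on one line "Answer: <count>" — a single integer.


input #1, g=3, t=2, z=7: events B2->S, B1->F, B3->F, B4->T, B4->T, B4->T, B4->T, B4->T, B4->F; outcomes B1=F, B2=S, B3=F, B4=T, B4=F
input #2, g=3, t=4, z=6: events B2->S, B1->F, B3->F, B4->T, B4->T, B4->T, B4->T, B4->F; outcomes B1=F, B2=S, B3=F, B4=T, B4=F
input #3, g=9, t=3, z=6: events B2->S, B1->F, B3->F, B4->T, B4->T, B4->T, B4->T, B4->F; outcomes B1=F, B2=S, B3=F, B4=T, B4=F
input #4, g=6, t=4, z=5: events B2->S, B1->F, B3->F, B4->T, B4->T, B4->T, B4->T, B4->F; outcomes B1=F, B2=S, B3=F, B4=T, B4=F
input #5, g=5, t=2, z=3: events B2->E, B1->T, B4->T, B4->T, B4->T, B4->T, B4->T, B4->F; outcomes B1=T, B2=E, B4=T, B4=F
input #6, g=9, t=4, z=7: events B2->S, B1->F, B3->F, B4->T, B4->T, B4->T, B4->T, B4->F; outcomes B1=F, B2=S, B3=F, B4=T, B4=F
input #7, g=6, t=1, z=3: events B2->S, B1->F, B3->T, B4->T, B4->T, B4->T, B4->T, B4->T, B4->T, B4->F; outcomes B1=F, B2=S, B3=T, B4=T, B4=F
input #8, g=4, t=1, z=6: events B2->S, B1->F, B3->F, B4->T, B4->T, B4->T, B4->T, B4->T, B4->F; outcomes B1=F, B2=S, B3=F, B4=T, B4=F
input #9, g=9, t=2, z=6: events B2->S, B1->F, B3->F, B4->T, B4->T, B4->T, B4->T, B4->T, B4->F; outcomes B1=F, B2=S, B3=F, B4=T, B4=F
union over the pool: B1=T, B1=F, B2=S, B2=E, B3=T, B3=F, B4=T, B4=F
uncovered (0 of 8): none
Answer: 0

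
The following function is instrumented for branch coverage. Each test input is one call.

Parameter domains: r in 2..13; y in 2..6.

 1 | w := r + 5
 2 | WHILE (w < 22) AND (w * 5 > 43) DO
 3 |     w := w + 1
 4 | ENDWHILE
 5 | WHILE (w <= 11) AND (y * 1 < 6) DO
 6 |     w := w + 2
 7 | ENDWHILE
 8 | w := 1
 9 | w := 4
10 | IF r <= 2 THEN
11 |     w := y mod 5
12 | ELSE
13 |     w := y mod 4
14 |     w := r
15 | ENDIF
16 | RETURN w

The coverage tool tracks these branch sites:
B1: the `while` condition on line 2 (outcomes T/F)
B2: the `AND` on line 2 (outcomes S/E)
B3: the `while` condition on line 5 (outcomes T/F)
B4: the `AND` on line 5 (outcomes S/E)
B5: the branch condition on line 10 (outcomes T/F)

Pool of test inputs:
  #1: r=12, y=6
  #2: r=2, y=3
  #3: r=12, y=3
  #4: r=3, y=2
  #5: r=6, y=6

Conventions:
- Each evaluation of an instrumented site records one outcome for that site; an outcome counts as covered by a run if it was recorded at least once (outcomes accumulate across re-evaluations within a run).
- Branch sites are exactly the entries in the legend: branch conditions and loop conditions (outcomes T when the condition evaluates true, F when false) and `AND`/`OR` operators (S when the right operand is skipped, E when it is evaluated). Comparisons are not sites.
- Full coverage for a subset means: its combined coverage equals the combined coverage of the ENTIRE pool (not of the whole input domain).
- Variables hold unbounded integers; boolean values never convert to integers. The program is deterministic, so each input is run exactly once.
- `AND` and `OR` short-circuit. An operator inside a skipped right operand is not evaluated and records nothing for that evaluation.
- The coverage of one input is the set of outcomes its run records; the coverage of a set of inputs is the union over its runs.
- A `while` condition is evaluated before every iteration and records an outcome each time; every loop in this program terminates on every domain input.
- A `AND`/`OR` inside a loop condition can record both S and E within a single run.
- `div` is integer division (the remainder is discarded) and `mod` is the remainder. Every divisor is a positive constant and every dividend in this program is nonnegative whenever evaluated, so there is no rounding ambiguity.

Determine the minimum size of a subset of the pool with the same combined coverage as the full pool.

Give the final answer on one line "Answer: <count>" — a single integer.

#1 (r=12, y=6) -> covered: B1=T, B1=F, B2=S, B2=E, B3=F, B4=S, B5=F
#2 (r=2, y=3) -> covered: B1=F, B2=E, B3=T, B3=F, B4=S, B4=E, B5=T
#3 (r=12, y=3) -> covered: B1=T, B1=F, B2=S, B2=E, B3=F, B4=S, B5=F
#4 (r=3, y=2) -> covered: B1=F, B2=E, B3=T, B3=F, B4=S, B4=E, B5=F
#5 (r=6, y=6) -> covered: B1=T, B1=F, B2=S, B2=E, B3=F, B4=S, B5=F
pool-wide coverage (10 outcomes): B1=T, B1=F, B2=S, B2=E, B3=T, B3=F, B4=S, B4=E, B5=T, B5=F
every size-1 subset falls short of the 10 outcomes (best: 7/10)
inputs {1, 2} (size 2) cover everything; no size-2 subset with a lexicographically smaller index list covers all 10

Answer: 2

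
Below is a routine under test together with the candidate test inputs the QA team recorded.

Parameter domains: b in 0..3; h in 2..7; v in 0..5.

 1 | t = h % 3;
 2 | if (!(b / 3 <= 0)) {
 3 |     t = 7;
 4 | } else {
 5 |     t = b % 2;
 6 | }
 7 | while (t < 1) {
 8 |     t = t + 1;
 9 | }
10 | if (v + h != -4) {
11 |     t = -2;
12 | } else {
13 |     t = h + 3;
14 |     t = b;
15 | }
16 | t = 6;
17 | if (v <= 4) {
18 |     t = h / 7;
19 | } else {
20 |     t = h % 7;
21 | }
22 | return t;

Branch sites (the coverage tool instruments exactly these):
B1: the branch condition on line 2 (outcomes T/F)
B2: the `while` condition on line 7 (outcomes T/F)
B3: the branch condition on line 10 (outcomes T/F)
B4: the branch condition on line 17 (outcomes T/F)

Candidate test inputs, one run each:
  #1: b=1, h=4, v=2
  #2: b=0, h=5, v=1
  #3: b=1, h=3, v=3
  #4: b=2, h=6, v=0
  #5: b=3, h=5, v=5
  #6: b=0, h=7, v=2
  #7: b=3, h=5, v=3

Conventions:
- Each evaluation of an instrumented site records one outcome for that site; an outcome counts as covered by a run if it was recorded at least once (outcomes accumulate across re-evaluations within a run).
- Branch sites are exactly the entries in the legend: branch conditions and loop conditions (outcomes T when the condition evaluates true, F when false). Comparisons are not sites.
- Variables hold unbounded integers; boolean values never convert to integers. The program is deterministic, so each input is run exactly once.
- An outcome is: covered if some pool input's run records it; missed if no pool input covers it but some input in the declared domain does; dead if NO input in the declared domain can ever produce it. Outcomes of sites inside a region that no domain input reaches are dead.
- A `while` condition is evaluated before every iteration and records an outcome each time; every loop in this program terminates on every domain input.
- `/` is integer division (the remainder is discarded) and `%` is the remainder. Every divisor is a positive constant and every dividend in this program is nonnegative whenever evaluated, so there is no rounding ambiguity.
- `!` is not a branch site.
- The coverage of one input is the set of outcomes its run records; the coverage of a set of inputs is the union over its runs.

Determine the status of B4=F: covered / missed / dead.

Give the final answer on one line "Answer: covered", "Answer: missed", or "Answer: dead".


B4=F is recorded by pool input(s) 5 -> covered
Answer: covered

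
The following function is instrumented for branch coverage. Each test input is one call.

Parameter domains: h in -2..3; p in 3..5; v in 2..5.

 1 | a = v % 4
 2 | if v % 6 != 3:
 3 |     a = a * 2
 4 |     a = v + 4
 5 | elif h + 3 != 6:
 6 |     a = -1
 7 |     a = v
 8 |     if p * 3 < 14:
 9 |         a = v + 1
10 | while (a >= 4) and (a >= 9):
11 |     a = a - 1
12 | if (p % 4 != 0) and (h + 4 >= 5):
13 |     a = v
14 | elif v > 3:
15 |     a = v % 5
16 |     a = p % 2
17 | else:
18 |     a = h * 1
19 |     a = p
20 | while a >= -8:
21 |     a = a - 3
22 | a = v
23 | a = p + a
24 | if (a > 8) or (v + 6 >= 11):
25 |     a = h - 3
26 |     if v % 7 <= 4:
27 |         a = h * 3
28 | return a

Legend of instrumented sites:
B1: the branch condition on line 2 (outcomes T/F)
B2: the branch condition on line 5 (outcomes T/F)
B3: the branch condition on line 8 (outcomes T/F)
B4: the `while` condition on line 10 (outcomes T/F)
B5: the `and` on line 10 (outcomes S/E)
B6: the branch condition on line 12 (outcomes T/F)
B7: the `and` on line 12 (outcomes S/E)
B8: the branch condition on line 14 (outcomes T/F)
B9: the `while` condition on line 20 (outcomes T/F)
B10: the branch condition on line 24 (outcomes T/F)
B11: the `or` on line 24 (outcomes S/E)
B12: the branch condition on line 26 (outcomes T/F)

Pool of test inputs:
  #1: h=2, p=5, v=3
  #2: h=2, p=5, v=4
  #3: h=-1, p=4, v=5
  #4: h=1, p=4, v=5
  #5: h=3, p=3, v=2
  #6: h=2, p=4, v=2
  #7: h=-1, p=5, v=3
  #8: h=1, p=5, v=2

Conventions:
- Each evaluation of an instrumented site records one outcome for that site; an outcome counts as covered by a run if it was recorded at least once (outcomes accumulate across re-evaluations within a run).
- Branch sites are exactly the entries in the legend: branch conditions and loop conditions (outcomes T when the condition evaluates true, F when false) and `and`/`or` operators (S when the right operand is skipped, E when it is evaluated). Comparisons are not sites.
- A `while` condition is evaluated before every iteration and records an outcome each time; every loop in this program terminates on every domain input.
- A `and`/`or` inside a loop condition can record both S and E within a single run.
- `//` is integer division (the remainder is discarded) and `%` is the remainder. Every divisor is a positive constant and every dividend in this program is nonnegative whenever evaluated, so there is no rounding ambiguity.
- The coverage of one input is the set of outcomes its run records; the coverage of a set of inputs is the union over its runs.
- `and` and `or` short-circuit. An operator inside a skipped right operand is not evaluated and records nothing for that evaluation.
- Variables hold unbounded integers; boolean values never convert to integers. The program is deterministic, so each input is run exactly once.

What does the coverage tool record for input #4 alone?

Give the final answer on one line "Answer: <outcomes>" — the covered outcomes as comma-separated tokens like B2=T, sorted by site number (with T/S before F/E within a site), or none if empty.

Tracing the run of input #4 (h=1, p=4, v=5):
  B1->T, B5->E, B4->T, B5->E, B4->F, B7->S, B6->F, B8->T, B9->T, B9->T
  B9->T, B9->F, B11->S, B10->T, B12->F
collecting distinct outcomes: B1=T, B4=T, B4=F, B5=E, B6=F, B7=S, B8=T, B9=T, B9=F, B10=T, B11=S, B12=F

Answer: B1=T, B4=T, B4=F, B5=E, B6=F, B7=S, B8=T, B9=T, B9=F, B10=T, B11=S, B12=F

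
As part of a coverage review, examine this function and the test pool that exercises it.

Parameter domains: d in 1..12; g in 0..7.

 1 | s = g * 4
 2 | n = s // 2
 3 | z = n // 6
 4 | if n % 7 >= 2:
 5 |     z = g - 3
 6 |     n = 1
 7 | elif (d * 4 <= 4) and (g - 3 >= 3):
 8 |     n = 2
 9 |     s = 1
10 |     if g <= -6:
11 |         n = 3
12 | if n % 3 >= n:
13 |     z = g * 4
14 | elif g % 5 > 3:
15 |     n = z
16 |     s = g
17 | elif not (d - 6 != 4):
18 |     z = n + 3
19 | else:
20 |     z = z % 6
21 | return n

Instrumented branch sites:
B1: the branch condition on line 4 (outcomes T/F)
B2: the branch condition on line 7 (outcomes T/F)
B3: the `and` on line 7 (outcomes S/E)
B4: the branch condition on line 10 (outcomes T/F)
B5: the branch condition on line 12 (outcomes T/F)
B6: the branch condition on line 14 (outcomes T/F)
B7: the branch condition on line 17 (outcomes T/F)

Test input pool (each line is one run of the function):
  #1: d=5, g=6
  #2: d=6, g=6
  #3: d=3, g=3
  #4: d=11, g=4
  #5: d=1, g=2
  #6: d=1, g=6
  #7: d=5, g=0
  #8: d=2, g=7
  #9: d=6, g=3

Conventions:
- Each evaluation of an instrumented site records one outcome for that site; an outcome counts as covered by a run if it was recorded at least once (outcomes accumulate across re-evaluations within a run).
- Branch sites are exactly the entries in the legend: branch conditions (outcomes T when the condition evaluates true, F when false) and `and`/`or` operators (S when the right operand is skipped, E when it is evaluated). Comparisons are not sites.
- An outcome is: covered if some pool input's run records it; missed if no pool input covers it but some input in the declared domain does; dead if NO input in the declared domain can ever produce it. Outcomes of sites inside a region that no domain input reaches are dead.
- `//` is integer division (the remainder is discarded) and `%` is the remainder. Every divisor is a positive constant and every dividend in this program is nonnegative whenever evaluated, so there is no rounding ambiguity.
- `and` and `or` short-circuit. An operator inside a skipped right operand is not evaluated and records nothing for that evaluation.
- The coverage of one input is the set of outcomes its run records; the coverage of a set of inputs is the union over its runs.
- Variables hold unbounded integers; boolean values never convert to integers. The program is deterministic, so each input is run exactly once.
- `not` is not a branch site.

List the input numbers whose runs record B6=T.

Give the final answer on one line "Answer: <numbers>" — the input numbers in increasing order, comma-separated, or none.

input #1 (d=5, g=6): never hits B6=T
input #2 (d=6, g=6): never hits B6=T
input #3 (d=3, g=3): never hits B6=T
input #4 (d=11, g=4): hits B6=T
input #5 (d=1, g=2): never hits B6=T
input #6 (d=1, g=6): never hits B6=T
input #7 (d=5, g=0): never hits B6=T
input #8 (d=2, g=7): never hits B6=T
input #9 (d=6, g=3): never hits B6=T

Answer: 4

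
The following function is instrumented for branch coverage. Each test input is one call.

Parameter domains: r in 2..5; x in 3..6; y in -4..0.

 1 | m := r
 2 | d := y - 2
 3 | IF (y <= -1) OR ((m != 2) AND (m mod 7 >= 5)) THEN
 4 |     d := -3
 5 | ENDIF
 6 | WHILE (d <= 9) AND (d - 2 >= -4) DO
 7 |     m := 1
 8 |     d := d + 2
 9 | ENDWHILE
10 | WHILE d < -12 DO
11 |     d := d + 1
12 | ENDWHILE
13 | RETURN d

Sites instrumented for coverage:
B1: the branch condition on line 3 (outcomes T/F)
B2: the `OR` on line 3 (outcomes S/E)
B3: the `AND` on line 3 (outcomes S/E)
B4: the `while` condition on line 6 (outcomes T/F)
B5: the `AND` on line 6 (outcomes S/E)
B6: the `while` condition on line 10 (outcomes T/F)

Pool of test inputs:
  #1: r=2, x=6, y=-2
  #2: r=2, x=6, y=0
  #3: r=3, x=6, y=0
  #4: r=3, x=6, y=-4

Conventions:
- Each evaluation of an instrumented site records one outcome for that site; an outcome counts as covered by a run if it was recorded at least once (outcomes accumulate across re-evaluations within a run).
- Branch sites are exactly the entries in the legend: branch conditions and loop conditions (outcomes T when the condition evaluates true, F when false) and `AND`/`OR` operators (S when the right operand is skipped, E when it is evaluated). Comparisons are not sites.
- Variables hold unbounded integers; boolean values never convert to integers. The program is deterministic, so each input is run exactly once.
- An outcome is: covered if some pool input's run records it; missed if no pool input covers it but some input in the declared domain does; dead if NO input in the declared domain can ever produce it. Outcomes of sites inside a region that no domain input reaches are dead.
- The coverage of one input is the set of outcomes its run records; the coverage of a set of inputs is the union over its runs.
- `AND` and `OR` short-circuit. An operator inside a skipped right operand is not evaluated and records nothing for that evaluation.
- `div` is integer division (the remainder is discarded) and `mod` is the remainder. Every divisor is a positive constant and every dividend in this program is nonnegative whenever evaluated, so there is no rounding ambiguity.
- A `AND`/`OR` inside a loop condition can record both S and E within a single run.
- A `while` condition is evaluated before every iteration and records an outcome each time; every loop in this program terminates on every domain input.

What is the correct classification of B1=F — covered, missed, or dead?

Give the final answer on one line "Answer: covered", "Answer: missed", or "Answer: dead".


B1=F is recorded by pool input(s) 2, 3 -> covered
Answer: covered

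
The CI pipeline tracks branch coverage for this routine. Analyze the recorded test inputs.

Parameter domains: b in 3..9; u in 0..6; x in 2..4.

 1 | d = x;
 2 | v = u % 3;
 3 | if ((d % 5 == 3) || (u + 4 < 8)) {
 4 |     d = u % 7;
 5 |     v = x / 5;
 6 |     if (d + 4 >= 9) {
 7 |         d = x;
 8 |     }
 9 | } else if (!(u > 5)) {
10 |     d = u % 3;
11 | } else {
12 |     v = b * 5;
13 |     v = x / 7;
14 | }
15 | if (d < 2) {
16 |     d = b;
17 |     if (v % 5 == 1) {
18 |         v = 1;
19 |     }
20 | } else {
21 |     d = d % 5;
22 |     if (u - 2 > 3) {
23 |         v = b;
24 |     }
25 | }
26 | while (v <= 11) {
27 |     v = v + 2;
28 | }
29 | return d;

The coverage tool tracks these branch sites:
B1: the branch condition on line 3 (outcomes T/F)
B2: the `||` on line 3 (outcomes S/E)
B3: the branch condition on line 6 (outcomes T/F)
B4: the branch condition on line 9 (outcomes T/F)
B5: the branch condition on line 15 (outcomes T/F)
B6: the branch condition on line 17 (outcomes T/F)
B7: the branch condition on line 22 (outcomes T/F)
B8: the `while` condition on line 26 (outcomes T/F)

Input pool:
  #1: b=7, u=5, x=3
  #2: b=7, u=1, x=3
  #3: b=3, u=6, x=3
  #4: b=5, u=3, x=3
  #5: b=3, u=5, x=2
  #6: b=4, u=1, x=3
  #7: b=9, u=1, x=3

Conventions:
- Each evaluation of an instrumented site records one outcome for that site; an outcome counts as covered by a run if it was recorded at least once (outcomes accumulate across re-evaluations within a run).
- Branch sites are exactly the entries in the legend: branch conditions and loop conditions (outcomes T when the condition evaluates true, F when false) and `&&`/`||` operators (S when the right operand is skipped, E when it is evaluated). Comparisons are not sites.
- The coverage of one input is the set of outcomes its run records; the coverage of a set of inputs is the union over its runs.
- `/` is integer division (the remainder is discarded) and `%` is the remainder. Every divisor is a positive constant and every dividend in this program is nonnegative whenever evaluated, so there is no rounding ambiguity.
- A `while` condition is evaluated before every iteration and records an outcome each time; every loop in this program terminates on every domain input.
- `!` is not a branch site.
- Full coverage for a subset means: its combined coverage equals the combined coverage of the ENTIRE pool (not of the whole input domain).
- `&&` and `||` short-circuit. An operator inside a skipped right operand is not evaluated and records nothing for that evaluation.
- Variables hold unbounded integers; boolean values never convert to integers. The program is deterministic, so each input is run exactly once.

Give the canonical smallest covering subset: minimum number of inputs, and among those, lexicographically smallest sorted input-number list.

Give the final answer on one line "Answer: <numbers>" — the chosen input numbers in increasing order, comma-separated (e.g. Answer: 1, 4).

run #1 (b=7, u=5, x=3) runs B2->S, B1->T, B3->T, B5->F, B7->F, B8->T, B8->T, B8->T, B8->T, B8->T, B8->T, B8->F; records B1=T, B2=S, B3=T, B5=F, B7=F, B8=T, B8=F
run #2 (b=7, u=1, x=3) runs B2->S, B1->T, B3->F, B5->T, B6->F, B8->T, B8->T, B8->T, B8->T, B8->T, B8->T, B8->F; records B1=T, B2=S, B3=F, B5=T, B6=F, B8=T, B8=F
run #3 (b=3, u=6, x=3) runs B2->S, B1->T, B3->T, B5->F, B7->T, B8->T, B8->T, B8->T, B8->T, B8->T, B8->F; records B1=T, B2=S, B3=T, B5=F, B7=T, B8=T, B8=F
run #4 (b=5, u=3, x=3) runs B2->S, B1->T, B3->F, B5->F, B7->F, B8->T, B8->T, B8->T, B8->T, B8->T, B8->T, B8->F; records B1=T, B2=S, B3=F, B5=F, B7=F, B8=T, B8=F
run #5 (b=3, u=5, x=2) runs B2->E, B1->F, B4->T, B5->F, B7->F, B8->T, B8->T, B8->T, B8->T, B8->T, B8->F; records B1=F, B2=E, B4=T, B5=F, B7=F, B8=T, B8=F
run #6 (b=4, u=1, x=3) runs B2->S, B1->T, B3->F, B5->T, B6->F, B8->T, B8->T, B8->T, B8->T, B8->T, B8->T, B8->F; records B1=T, B2=S, B3=F, B5=T, B6=F, B8=T, B8=F
run #7 (b=9, u=1, x=3) runs B2->S, B1->T, B3->F, B5->T, B6->F, B8->T, B8->T, B8->T, B8->T, B8->T, B8->T, B8->F; records B1=T, B2=S, B3=F, B5=T, B6=F, B8=T, B8=F
the full pool covers 14 outcomes: B1=T, B1=F, B2=S, B2=E, B3=T, B3=F, B4=T, B5=T, B5=F, B6=F, B7=T, B7=F, B8=T, B8=F
checked all size-1 subsets: none covers 14 outcomes (max 7/14)
checked all size-2 subsets: none covers 14 outcomes (max 12/14)
inputs {2, 3, 5} (size 3) cover everything; no size-3 subset with a lexicographically smaller index list covers all 14

Answer: 2, 3, 5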